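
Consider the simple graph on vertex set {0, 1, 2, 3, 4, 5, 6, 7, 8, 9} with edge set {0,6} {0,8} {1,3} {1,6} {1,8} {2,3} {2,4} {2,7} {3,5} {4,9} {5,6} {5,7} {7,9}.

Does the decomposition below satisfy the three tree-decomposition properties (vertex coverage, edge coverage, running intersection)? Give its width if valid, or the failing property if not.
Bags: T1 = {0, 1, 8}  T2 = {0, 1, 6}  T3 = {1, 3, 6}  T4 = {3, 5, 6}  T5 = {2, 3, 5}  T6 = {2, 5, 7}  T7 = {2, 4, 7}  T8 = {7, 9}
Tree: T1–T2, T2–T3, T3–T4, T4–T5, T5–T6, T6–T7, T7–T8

A tree decomposition must satisfy three properties: every vertex lies in some bag; for every edge, both endpoints lie together in some bag; and for every vertex, the bags containing it form a connected subtree. Here edge (4,9) lies in no bag, so the decomposition is invalid.

No — edge (4,9) lies in no bag.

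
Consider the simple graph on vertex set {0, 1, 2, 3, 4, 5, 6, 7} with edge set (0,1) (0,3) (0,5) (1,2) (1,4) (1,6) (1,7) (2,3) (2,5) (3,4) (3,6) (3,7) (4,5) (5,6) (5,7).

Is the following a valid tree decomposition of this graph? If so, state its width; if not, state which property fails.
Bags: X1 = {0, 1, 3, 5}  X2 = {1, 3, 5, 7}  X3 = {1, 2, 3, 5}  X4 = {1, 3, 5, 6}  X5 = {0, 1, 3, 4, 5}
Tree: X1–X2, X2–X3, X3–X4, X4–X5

A tree decomposition must satisfy three properties: every vertex lies in some bag; for every edge, both endpoints lie together in some bag; and for every vertex, the bags containing it form a connected subtree. Here bags containing vertex 0 are not connected in the tree, so the decomposition is invalid.

No — bags containing vertex 0 are not connected in the tree.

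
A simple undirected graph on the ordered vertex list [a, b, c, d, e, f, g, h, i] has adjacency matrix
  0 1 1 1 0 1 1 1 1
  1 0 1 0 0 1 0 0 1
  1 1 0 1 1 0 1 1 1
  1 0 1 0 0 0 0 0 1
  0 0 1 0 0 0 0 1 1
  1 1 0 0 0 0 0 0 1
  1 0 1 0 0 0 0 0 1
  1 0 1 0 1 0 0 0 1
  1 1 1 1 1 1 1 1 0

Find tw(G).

A width-3 tree decomposition is:
Bags: B1 = {a, b, c, i}  B2 = {a, c, d, i}  B3 = {a, b, f, i}  B4 = {a, c, h, i}  B5 = {c, e, h, i}  B6 = {a, c, g, i}
Tree: B1–B2, B1–B3, B2–B4, B4–B5, B2–B6
Every bag has size at most 4, so the width is 4 − 1 = 3 and tw(G) ≤ 3. Conversely, {c, e, h, i} is a clique of size 4, and the vertices of any clique must share a bag in every tree decomposition; so some bag has ≥ 4 vertices and tw(G) ≥ 3. The upper and lower bounds meet at 3, so that is the treewidth.

3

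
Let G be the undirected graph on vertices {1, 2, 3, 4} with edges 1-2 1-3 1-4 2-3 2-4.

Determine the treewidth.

2

A width-2 tree decomposition is:
Bags: B1 = {1, 2, 4}  B2 = {1, 2, 3}
Tree: B1–B2
The largest bag has 3 vertices, giving width 2; this decomposition certifies tw(G) ≤ 2. Conversely, {1, 2, 3} is a clique of size 3, and the vertices of any clique must share a bag in every tree decomposition; so some bag has ≥ 3 vertices and tw(G) ≥ 2. Combining the bounds, tw(G) = 2.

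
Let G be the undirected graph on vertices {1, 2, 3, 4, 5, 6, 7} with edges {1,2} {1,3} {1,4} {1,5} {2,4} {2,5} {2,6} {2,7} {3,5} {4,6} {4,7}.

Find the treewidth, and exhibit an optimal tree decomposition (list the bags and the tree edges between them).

Treewidth 2.
Bags: B1 = {1, 2, 5}  B2 = {1, 3, 5}  B3 = {1, 2, 4}  B4 = {2, 4, 6}  B5 = {2, 4, 7}
Tree: B1–B2, B1–B3, B3–B4, B4–B5

The largest bag has 3 vertices, giving width 2; this decomposition certifies tw(G) ≤ 2. On the other hand G contains the 3-clique {1, 2, 4}. A clique must lie in a single bag of any decomposition, so no decomposition can have width below 2. Combining the bounds, tw(G) = 2.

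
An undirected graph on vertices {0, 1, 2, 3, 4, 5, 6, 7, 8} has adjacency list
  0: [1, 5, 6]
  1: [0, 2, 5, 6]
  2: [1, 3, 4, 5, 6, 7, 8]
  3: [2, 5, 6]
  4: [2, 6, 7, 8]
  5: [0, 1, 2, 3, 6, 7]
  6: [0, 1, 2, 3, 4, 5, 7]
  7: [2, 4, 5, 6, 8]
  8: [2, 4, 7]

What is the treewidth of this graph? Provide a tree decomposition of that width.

The largest bag has 4 vertices, giving width 3; this decomposition certifies tw(G) ≤ 3. Conversely, {0, 1, 5, 6} is a clique of size 4, and the vertices of any clique must share a bag in every tree decomposition; so some bag has ≥ 4 vertices and tw(G) ≥ 3. Combining the bounds, tw(G) = 3.

Treewidth 3.
One optimal decomposition is:
Bags: B1 = {1, 2, 5, 6}  B2 = {0, 1, 5, 6}  B3 = {2, 5, 6, 7}  B4 = {2, 3, 5, 6}  B5 = {2, 4, 6, 7}  B6 = {2, 4, 7, 8}
Tree: B1–B2, B1–B3, B3–B4, B3–B5, B5–B6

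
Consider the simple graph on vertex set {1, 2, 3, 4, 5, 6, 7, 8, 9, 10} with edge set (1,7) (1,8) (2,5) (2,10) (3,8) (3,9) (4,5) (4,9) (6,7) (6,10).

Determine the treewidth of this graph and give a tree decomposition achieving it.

Each bag holds 3 vertices, so the decomposition has width 2, which upper-bounds the treewidth. For the lower bound, G contains the cycle 9–4–5–2–10–6–7–1–8–3–9, so G is not a forest; only forests have treewidth ≤ 1, hence tw(G) ≥ 2. Hence tw(G) = 2 exactly.

Treewidth 2.
One such decomposition:
Bags: B1 = {4, 5, 9}  B2 = {2, 5, 9}  B3 = {2, 9, 10}  B4 = {6, 9, 10}  B5 = {6, 7, 9}  B6 = {1, 7, 9}  B7 = {1, 8, 9}  B8 = {3, 8, 9}
Tree: B1–B2, B2–B3, B3–B4, B4–B5, B5–B6, B6–B7, B7–B8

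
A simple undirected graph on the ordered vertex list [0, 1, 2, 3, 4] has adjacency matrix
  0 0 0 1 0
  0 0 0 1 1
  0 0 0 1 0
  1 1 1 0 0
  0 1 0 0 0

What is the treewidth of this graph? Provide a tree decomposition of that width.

Each bag holds 2 vertices, so the decomposition has width 1, which upper-bounds the treewidth. G has an edge, so its treewidth is at least 1. The upper and lower bounds meet at 1, so that is the treewidth.

Treewidth 1.
One optimal decomposition is:
Bags: B1 = {2, 3}  B2 = {1, 3}  B3 = {1, 4}  B4 = {0, 3}
Tree: B1–B2, B2–B3, B1–B4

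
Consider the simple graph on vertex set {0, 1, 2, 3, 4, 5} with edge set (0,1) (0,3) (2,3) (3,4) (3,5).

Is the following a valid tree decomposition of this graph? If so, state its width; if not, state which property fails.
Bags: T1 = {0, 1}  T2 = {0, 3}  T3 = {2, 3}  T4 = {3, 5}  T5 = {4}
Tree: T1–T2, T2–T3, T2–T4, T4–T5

A tree decomposition must satisfy three properties: every vertex lies in some bag; for every edge, both endpoints lie together in some bag; and for every vertex, the bags containing it form a connected subtree. Here edge (3,4) lies in no bag, so the decomposition is invalid.

No — edge (3,4) lies in no bag.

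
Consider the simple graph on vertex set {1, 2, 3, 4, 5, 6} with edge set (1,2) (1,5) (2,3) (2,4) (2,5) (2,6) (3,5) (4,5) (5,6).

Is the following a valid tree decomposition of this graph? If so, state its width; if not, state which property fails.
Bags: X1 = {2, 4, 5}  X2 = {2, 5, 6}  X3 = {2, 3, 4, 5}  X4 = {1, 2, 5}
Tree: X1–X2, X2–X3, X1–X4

A tree decomposition must satisfy three properties: every vertex lies in some bag; for every edge, both endpoints lie together in some bag; and for every vertex, the bags containing it form a connected subtree. Here bags containing vertex 4 are not connected in the tree, so the decomposition is invalid.

No — bags containing vertex 4 are not connected in the tree.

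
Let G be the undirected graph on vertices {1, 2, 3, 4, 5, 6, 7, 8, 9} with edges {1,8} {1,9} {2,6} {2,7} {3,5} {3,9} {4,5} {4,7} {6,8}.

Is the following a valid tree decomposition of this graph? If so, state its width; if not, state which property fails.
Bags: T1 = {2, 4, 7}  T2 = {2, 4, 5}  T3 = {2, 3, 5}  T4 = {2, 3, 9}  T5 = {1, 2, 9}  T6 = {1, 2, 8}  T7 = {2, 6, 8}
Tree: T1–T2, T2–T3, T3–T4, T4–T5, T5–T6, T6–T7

Yes; width 2.

Checking the three conditions: (i) the bags cover all of {1, 2, 3, 4, 5, 6, 7, 8, 9}; (ii) for each edge, some bag contains both endpoints; (iii) the bags containing any fixed vertex form a subtree. All hold, so the decomposition is valid with width 3 − 1 = 2.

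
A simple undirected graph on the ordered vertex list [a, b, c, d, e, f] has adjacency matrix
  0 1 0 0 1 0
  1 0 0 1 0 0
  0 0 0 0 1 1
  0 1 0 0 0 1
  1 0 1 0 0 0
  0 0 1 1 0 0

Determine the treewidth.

A width-2 tree decomposition is:
Bags: B1 = {c, e, f}  B2 = {d, e, f}  B3 = {b, d, e}  B4 = {a, b, e}
Tree: B1–B2, B2–B3, B3–B4
Every bag has size at most 3, so the width is 3 − 1 = 2 and tw(G) ≤ 2. For the lower bound, G contains the cycle e–c–f–d–b–a–e, so G is not a forest; only forests have treewidth ≤ 1, hence tw(G) ≥ 2. Therefore the treewidth is 2.

2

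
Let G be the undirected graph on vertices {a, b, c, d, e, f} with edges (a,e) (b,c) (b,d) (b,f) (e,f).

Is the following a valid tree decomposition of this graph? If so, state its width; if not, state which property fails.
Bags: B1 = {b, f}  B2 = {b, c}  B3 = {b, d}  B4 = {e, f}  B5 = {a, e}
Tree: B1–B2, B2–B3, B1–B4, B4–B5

Every vertex of G appears in some bag (union = {a, b, c, d, e, f}); every edge is covered by a bag; and for each vertex v the set of bags containing v is connected in the bag tree. The decomposition is therefore valid. The largest bag has 2 vertices, so the width is 1.

Yes; width 1.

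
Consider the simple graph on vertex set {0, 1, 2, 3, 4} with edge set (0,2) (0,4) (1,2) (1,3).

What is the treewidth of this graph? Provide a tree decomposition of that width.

The largest bag has 2 vertices, giving width 1; this decomposition certifies tw(G) ≤ 1. Any graph with an edge has treewidth ≥ 1, and G has the edge 3–1. The upper and lower bounds meet at 1, so that is the treewidth.

Treewidth 1.
Bags: B1 = {1, 3}  B2 = {1, 2}  B3 = {0, 2}  B4 = {0, 4}
Tree: B1–B2, B2–B3, B3–B4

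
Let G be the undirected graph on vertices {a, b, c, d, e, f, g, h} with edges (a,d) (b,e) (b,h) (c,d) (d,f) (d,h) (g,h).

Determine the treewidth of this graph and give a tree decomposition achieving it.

Treewidth 1.
One optimal decomposition is:
Bags: B1 = {b, h}  B2 = {g, h}  B3 = {d, h}  B4 = {c, d}  B5 = {d, f}  B6 = {a, d}  B7 = {b, e}
Tree: B1–B2, B2–B3, B3–B4, B3–B5, B3–B6, B1–B7

The largest bag has 2 vertices, giving width 1; this decomposition certifies tw(G) ≤ 1. G has an edge, so its treewidth is at least 1. Hence tw(G) = 1 exactly.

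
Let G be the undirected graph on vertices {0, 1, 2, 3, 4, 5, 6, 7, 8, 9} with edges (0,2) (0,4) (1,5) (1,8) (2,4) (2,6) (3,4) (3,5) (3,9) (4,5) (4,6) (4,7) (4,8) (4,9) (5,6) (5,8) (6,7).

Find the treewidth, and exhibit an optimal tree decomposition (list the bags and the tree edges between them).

Each bag holds 3 vertices, so the decomposition has width 2, which upper-bounds the treewidth. On the other hand G contains the 3-clique {1, 5, 8}. A clique must lie in a single bag of any decomposition, so no decomposition can have width below 2. Hence tw(G) = 2 exactly.

Treewidth 2.
Bags: B1 = {4, 5, 6}  B2 = {3, 4, 5}  B3 = {4, 5, 8}  B4 = {1, 5, 8}  B5 = {2, 4, 6}  B6 = {0, 2, 4}  B7 = {4, 6, 7}  B8 = {3, 4, 9}
Tree: B1–B2, B2–B3, B3–B4, B1–B5, B5–B6, B5–B7, B2–B8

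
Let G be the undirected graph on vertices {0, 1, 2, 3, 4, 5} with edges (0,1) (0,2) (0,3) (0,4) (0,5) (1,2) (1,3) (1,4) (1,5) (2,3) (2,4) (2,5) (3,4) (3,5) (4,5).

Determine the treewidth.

5

A width-5 tree decomposition is:
Bags: B1 = {0, 1, 2, 3, 4, 5}
Tree: (single bag)
With just one bag of size 6, the width is 6 − 1 = 5, so tw(G) ≤ 5. Conversely, {0, 1, 2, 3, 4, 5} is a clique of size 6, and the vertices of any clique must share a bag in every tree decomposition; so some bag has ≥ 6 vertices and tw(G) ≥ 5. Therefore the treewidth is 5.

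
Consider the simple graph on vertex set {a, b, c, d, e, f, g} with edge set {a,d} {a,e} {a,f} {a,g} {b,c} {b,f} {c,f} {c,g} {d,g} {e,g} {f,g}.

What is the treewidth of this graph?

A width-2 tree decomposition is:
Bags: B1 = {a, e, g}  B2 = {a, f, g}  B3 = {a, d, g}  B4 = {c, f, g}  B5 = {b, c, f}
Tree: B1–B2, B2–B3, B2–B4, B4–B5
The largest bag has 3 vertices, giving width 2; this decomposition certifies tw(G) ≤ 2. On the other hand G contains the 3-clique {c, f, g}. A clique must lie in a single bag of any decomposition, so no decomposition can have width below 2. The upper and lower bounds meet at 2, so that is the treewidth.

2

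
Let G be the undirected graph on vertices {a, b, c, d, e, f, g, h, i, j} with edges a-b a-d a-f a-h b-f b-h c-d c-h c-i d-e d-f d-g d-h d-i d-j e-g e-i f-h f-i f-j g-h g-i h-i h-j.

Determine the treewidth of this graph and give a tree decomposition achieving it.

The largest bag has 4 vertices, giving width 3; this decomposition certifies tw(G) ≤ 3. Conversely, {d, e, g, i} is a clique of size 4, and the vertices of any clique must share a bag in every tree decomposition; so some bag has ≥ 4 vertices and tw(G) ≥ 3. The upper and lower bounds meet at 3, so that is the treewidth.

Treewidth 3.
Bags: B1 = {c, d, h, i}  B2 = {d, f, h, i}  B3 = {d, f, h, j}  B4 = {a, d, f, h}  B5 = {d, g, h, i}  B6 = {a, b, f, h}  B7 = {d, e, g, i}
Tree: B1–B2, B2–B3, B3–B4, B1–B5, B4–B6, B5–B7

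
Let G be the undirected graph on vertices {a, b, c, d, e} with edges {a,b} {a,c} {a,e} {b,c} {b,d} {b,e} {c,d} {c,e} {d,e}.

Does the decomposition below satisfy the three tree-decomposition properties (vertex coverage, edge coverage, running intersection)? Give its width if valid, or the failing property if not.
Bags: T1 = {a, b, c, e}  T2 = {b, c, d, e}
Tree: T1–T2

Checking the three conditions: (i) the bags cover all of {a, b, c, d, e}; (ii) for each edge, some bag contains both endpoints; (iii) the bags containing any fixed vertex form a subtree. All hold, so the decomposition is valid with width 4 − 1 = 3.

Yes; width 3.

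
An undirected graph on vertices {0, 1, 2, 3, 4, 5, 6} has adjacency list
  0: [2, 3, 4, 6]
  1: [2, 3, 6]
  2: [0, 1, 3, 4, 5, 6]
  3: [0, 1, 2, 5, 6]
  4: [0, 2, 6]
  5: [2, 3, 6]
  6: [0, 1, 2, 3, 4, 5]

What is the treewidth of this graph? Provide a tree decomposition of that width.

Treewidth 3.
Bags: B1 = {0, 2, 3, 6}  B2 = {0, 2, 4, 6}  B3 = {2, 3, 5, 6}  B4 = {1, 2, 3, 6}
Tree: B1–B2, B1–B3, B1–B4

Each bag holds 4 vertices, so the decomposition has width 3, which upper-bounds the treewidth. Conversely, {0, 2, 3, 6} is a clique of size 4, and the vertices of any clique must share a bag in every tree decomposition; so some bag has ≥ 4 vertices and tw(G) ≥ 3. The upper and lower bounds meet at 3, so that is the treewidth.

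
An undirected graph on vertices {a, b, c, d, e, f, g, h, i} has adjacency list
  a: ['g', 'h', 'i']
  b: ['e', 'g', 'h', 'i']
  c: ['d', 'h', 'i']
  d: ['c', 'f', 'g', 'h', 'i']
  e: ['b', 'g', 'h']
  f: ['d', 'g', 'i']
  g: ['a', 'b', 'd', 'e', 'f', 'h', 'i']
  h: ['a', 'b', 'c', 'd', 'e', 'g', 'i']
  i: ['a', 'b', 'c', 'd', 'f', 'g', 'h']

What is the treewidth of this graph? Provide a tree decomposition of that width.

Each bag holds 4 vertices, so the decomposition has width 3, which upper-bounds the treewidth. On the other hand G contains the 4-clique {b, e, g, h}. A clique must lie in a single bag of any decomposition, so no decomposition can have width below 3. Therefore the treewidth is 3.

Treewidth 3.
One such decomposition:
Bags: B1 = {b, g, h, i}  B2 = {d, g, h, i}  B3 = {d, f, g, i}  B4 = {c, d, h, i}  B5 = {a, g, h, i}  B6 = {b, e, g, h}
Tree: B1–B2, B2–B3, B2–B4, B2–B5, B1–B6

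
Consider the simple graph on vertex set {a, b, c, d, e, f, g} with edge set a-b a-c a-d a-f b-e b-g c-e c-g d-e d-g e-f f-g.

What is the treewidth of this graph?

A width-3 tree decomposition is:
Bags: B1 = {a, b, e, g}  B2 = {a, e, f, g}  B3 = {a, d, e, g}  B4 = {a, c, e, g}
Tree: B1–B2, B2–B3, B3–B4
Every bag has size at most 4, so the width is 4 − 1 = 3 and tw(G) ≤ 3. For the lower bound: the 4 vertex sets {b,g}, {e,f}, {a}, {d} are disjoint, each induces a connected subgraph, and every pair is joined by at least one edge of G. Contracting each set to a single vertex therefore yields K_{4} as a minor, and since treewidth is minor-monotone, tw(G) ≥ tw(K_{4}) = 3. Combining the bounds, tw(G) = 3.

3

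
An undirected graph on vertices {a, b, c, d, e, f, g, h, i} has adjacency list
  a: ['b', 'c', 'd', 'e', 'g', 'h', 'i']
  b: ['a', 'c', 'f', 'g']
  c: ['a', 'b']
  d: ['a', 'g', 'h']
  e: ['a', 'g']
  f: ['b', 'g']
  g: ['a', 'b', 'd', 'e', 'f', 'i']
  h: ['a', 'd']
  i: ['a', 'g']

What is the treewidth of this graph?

A width-2 tree decomposition is:
Bags: B1 = {a, d, h}  B2 = {a, d, g}  B3 = {a, b, g}  B4 = {a, e, g}  B5 = {b, f, g}  B6 = {a, g, i}  B7 = {a, b, c}
Tree: B1–B2, B2–B3, B3–B4, B3–B5, B2–B6, B3–B7
The largest bag has 3 vertices, giving width 2; this decomposition certifies tw(G) ≤ 2. Conversely, {a, d, g} is a clique of size 3, and the vertices of any clique must share a bag in every tree decomposition; so some bag has ≥ 3 vertices and tw(G) ≥ 2. The upper and lower bounds meet at 2, so that is the treewidth.

2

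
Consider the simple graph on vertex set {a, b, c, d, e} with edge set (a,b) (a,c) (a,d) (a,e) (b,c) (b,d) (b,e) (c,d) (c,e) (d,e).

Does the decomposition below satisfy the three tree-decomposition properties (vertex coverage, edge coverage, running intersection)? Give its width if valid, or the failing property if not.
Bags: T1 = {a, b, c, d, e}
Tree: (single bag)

Every vertex of G appears in some bag (union = {a, b, c, d, e}); every edge is covered by a bag; and for each vertex v the set of bags containing v is connected in the bag tree. The decomposition is therefore valid. The largest bag has 5 vertices, so the width is 4.

Yes; width 4.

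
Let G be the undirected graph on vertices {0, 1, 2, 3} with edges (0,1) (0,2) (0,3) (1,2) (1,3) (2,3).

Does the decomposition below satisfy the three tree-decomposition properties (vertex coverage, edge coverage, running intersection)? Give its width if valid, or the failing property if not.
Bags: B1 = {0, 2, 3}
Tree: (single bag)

A tree decomposition must satisfy three properties: every vertex lies in some bag; for every edge, both endpoints lie together in some bag; and for every vertex, the bags containing it form a connected subtree. Here vertex 1 appears in no bag, so the decomposition is invalid.

No — vertex 1 appears in no bag.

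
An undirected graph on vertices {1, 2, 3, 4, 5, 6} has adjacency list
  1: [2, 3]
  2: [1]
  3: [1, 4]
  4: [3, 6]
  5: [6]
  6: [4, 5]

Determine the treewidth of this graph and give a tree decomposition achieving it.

Treewidth 1.
Bags: B1 = {1, 2}  B2 = {1, 3}  B3 = {3, 4}  B4 = {4, 6}  B5 = {5, 6}
Tree: B1–B2, B2–B3, B3–B4, B4–B5

Each bag holds 2 vertices, so the decomposition has width 1, which upper-bounds the treewidth. G has an edge, so its treewidth is at least 1. Combining the bounds, tw(G) = 1.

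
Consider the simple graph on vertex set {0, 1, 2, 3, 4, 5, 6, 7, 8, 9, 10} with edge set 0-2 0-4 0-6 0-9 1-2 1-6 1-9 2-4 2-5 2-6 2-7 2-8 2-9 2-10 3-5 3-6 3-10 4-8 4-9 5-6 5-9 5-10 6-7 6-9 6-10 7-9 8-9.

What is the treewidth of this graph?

3

A width-3 tree decomposition is:
Bags: B1 = {2, 5, 6, 9}  B2 = {0, 2, 6, 9}  B3 = {2, 5, 6, 10}  B4 = {0, 2, 4, 9}  B5 = {1, 2, 6, 9}  B6 = {3, 5, 6, 10}  B7 = {2, 4, 8, 9}  B8 = {2, 6, 7, 9}
Tree: B1–B2, B1–B3, B2–B4, B2–B5, B3–B6, B4–B7, B5–B8
Each bag holds 4 vertices, so the decomposition has width 3, which upper-bounds the treewidth. For the lower bound, the 4 vertices {2, 4, 8, 9} are pairwise adjacent, and any tree decomposition puts a clique entirely inside one bag — forcing width ≥ 3. Hence tw(G) = 3 exactly.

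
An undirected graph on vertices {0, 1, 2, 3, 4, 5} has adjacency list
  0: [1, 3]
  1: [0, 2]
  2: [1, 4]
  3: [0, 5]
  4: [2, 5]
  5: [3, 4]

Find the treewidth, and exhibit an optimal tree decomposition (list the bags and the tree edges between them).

Treewidth 2.
Bags: B1 = {3, 4, 5}  B2 = {2, 3, 4}  B3 = {1, 2, 3}  B4 = {0, 1, 3}
Tree: B1–B2, B2–B3, B3–B4

Every bag has size at most 3, so the width is 3 − 1 = 2 and tw(G) ≤ 2. For the lower bound, G contains the cycle 3–5–4–2–1–0–3, so G is not a forest; only forests have treewidth ≤ 1, hence tw(G) ≥ 2. Therefore the treewidth is 2.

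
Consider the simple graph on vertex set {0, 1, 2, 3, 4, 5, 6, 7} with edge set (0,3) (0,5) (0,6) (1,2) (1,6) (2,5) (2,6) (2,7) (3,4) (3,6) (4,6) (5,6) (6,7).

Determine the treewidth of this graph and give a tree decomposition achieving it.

Treewidth 2.
Bags: B1 = {0, 5, 6}  B2 = {2, 5, 6}  B3 = {2, 6, 7}  B4 = {0, 3, 6}  B5 = {3, 4, 6}  B6 = {1, 2, 6}
Tree: B1–B2, B2–B3, B1–B4, B4–B5, B3–B6

Each bag holds 3 vertices, so the decomposition has width 2, which upper-bounds the treewidth. Conversely, {0, 3, 6} is a clique of size 3, and the vertices of any clique must share a bag in every tree decomposition; so some bag has ≥ 3 vertices and tw(G) ≥ 2. The upper and lower bounds meet at 2, so that is the treewidth.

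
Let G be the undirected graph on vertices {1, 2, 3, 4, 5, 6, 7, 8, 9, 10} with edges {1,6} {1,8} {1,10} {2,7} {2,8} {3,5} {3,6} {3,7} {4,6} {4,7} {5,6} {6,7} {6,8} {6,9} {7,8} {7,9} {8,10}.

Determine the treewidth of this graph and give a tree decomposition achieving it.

Every bag has size at most 3, so the width is 3 − 1 = 2 and tw(G) ≤ 2. Conversely, {2, 7, 8} is a clique of size 3, and the vertices of any clique must share a bag in every tree decomposition; so some bag has ≥ 3 vertices and tw(G) ≥ 2. Combining the bounds, tw(G) = 2.

Treewidth 2.
One optimal decomposition is:
Bags: B1 = {6, 7, 8}  B2 = {3, 6, 7}  B3 = {4, 6, 7}  B4 = {6, 7, 9}  B5 = {2, 7, 8}  B6 = {3, 5, 6}  B7 = {1, 6, 8}  B8 = {1, 8, 10}
Tree: B1–B2, B1–B3, B1–B4, B1–B5, B2–B6, B1–B7, B7–B8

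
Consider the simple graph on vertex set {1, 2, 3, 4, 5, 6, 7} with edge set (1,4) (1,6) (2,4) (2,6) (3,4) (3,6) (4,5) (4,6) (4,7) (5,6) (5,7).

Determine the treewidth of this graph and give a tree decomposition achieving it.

Treewidth 2.
One optimal decomposition is:
Bags: B1 = {3, 4, 6}  B2 = {4, 5, 6}  B3 = {2, 4, 6}  B4 = {1, 4, 6}  B5 = {4, 5, 7}
Tree: B1–B2, B2–B3, B2–B4, B2–B5

Every bag has size at most 3, so the width is 3 − 1 = 2 and tw(G) ≤ 2. For the lower bound, the 3 vertices {1, 4, 6} are pairwise adjacent, and any tree decomposition puts a clique entirely inside one bag — forcing width ≥ 2. Hence tw(G) = 2 exactly.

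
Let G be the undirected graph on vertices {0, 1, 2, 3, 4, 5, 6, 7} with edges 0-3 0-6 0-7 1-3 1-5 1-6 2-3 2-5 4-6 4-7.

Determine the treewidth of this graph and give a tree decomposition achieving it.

Treewidth 2.
Bags: B1 = {0, 4, 7}  B2 = {0, 4, 6}  B3 = {0, 3, 6}  B4 = {1, 3, 6}  B5 = {1, 2, 3}  B6 = {1, 2, 5}
Tree: B1–B2, B2–B3, B3–B4, B4–B5, B5–B6

Each bag holds 3 vertices, so the decomposition has width 2, which upper-bounds the treewidth. Since 7–4–6–0–7 is a cycle in G, G is not acyclic. Forests are exactly the graphs of treewidth ≤ 1, so tw(G) ≥ 2. Therefore the treewidth is 2.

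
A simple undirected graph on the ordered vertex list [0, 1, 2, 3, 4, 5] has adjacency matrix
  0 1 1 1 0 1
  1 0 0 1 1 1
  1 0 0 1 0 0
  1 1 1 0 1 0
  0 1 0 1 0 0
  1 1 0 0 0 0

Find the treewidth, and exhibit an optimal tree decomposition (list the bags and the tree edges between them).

Treewidth 2.
Bags: B1 = {0, 1, 5}  B2 = {0, 1, 3}  B3 = {1, 3, 4}  B4 = {0, 2, 3}
Tree: B1–B2, B2–B3, B2–B4

Every bag has size at most 3, so the width is 3 − 1 = 2 and tw(G) ≤ 2. Conversely, {0, 1, 3} is a clique of size 3, and the vertices of any clique must share a bag in every tree decomposition; so some bag has ≥ 3 vertices and tw(G) ≥ 2. Hence tw(G) = 2 exactly.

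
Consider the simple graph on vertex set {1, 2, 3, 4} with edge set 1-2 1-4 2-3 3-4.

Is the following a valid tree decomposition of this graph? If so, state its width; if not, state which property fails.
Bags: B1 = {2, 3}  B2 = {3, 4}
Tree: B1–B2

A tree decomposition must satisfy three properties: every vertex lies in some bag; for every edge, both endpoints lie together in some bag; and for every vertex, the bags containing it form a connected subtree. Here vertex 1 appears in no bag, so the decomposition is invalid.

No — vertex 1 appears in no bag.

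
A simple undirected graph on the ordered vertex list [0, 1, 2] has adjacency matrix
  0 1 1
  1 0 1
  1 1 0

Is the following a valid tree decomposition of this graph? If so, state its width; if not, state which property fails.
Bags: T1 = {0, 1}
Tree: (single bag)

A tree decomposition must satisfy three properties: every vertex lies in some bag; for every edge, both endpoints lie together in some bag; and for every vertex, the bags containing it form a connected subtree. Here vertex 2 appears in no bag, so the decomposition is invalid.

No — vertex 2 appears in no bag.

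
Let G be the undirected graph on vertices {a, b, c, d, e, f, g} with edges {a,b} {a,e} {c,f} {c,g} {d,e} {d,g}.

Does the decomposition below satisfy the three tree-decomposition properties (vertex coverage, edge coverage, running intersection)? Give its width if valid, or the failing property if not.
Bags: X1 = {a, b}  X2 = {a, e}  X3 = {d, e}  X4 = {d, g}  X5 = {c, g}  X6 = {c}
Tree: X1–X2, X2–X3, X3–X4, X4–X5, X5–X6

A tree decomposition must satisfy three properties: every vertex lies in some bag; for every edge, both endpoints lie together in some bag; and for every vertex, the bags containing it form a connected subtree. Here vertex f appears in no bag, so the decomposition is invalid.

No — vertex f appears in no bag.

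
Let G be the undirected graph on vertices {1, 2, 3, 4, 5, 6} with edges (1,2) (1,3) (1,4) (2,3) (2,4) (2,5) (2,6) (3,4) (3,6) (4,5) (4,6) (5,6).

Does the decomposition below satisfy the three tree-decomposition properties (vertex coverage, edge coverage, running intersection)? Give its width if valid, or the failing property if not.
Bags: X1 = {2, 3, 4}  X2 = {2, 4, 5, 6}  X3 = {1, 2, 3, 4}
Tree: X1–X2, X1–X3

A tree decomposition must satisfy three properties: every vertex lies in some bag; for every edge, both endpoints lie together in some bag; and for every vertex, the bags containing it form a connected subtree. Here edge (6,3) lies in no bag, so the decomposition is invalid.

No — edge (6,3) lies in no bag.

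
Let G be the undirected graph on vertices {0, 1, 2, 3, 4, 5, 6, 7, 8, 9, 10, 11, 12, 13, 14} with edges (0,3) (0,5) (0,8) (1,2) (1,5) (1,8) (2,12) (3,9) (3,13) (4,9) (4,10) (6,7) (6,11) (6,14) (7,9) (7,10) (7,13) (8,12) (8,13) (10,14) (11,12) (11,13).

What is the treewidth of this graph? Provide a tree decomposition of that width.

The largest bag has 4 vertices, giving width 3; this decomposition certifies tw(G) ≤ 3. For the lower bound: the 4 vertex sets {1,2,5}, {12}, {8}, {0,3,11,13} are disjoint, each induces a connected subgraph, and every pair is joined by at least one edge of G. Contracting each set to a single vertex therefore yields K_{4} as a minor, and since treewidth is minor-monotone, tw(G) ≥ tw(K_{4}) = 3. Hence tw(G) = 3 exactly.

Treewidth 3.
One such decomposition:
Bags: B1 = {1, 2, 5, 12}  B2 = {1, 5, 8, 12}  B3 = {0, 5, 8, 12}  B4 = {0, 8, 11, 12}  B5 = {0, 8, 11, 13}  B6 = {0, 3, 11, 13}  B7 = {3, 6, 11, 13}  B8 = {3, 6, 7, 13}  B9 = {3, 6, 7, 9}  B10 = {6, 7, 9, 14}  B11 = {7, 9, 10, 14}  B12 = {4, 9, 10, 14}
Tree: B1–B2, B2–B3, B3–B4, B4–B5, B5–B6, B6–B7, B7–B8, B8–B9, B9–B10, B10–B11, B11–B12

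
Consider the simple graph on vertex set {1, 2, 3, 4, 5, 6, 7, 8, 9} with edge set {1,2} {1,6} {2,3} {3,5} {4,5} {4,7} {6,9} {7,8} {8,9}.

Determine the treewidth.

2

A width-2 tree decomposition is:
Bags: B1 = {1, 2, 6}  B2 = {2, 3, 6}  B3 = {3, 5, 6}  B4 = {4, 5, 6}  B5 = {4, 6, 7}  B6 = {6, 7, 8}  B7 = {6, 8, 9}
Tree: B1–B2, B2–B3, B3–B4, B4–B5, B5–B6, B6–B7
Every bag has size at most 3, so the width is 3 − 1 = 2 and tw(G) ≤ 2. The edges 6–1–2–3–5–4–7–8–9–6 form a cycle, so G is not a tree and its treewidth is at least 2. The upper and lower bounds meet at 2, so that is the treewidth.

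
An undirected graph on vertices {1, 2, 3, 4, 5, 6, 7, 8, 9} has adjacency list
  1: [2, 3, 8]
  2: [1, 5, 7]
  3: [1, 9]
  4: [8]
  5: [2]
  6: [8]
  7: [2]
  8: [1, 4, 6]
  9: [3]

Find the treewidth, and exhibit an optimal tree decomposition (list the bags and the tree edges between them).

Treewidth 1.
One such decomposition:
Bags: B1 = {1, 2}  B2 = {1, 8}  B3 = {1, 3}  B4 = {6, 8}  B5 = {4, 8}  B6 = {2, 7}  B7 = {2, 5}  B8 = {3, 9}
Tree: B1–B2, B1–B3, B2–B4, B2–B5, B1–B6, B6–B7, B3–B8

Every bag has size at most 2, so the width is 2 − 1 = 1 and tw(G) ≤ 1. Since G has at least one edge (e.g. 1–2), it is not an edgeless graph, so tw(G) ≥ 1. Combining the bounds, tw(G) = 1.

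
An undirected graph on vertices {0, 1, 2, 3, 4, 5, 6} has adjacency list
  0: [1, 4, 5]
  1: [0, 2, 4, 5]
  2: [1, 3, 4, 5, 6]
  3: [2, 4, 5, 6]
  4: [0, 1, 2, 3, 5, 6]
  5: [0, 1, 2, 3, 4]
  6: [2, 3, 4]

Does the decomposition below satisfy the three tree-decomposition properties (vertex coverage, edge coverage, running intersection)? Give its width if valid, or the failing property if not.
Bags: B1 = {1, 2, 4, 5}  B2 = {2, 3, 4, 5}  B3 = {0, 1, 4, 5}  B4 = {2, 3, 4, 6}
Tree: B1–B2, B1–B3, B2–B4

Yes; width 3.

Checking the three conditions: (i) the bags cover all of {0, 1, 2, 3, 4, 5, 6}; (ii) for each edge, some bag contains both endpoints; (iii) the bags containing any fixed vertex form a subtree. All hold, so the decomposition is valid with width 4 − 1 = 3.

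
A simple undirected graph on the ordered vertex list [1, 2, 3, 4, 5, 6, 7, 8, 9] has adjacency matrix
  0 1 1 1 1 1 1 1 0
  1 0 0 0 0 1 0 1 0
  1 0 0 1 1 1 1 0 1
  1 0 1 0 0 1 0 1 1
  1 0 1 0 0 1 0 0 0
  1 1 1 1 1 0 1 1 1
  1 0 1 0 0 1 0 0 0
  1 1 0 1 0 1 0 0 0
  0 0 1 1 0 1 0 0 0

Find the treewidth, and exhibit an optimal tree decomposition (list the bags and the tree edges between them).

Treewidth 3.
One optimal decomposition is:
Bags: B1 = {1, 4, 6, 8}  B2 = {1, 3, 4, 6}  B3 = {1, 2, 6, 8}  B4 = {1, 3, 6, 7}  B5 = {1, 3, 5, 6}  B6 = {3, 4, 6, 9}
Tree: B1–B2, B1–B3, B2–B4, B4–B5, B2–B6

The largest bag has 4 vertices, giving width 3; this decomposition certifies tw(G) ≤ 3. Conversely, {1, 2, 6, 8} is a clique of size 4, and the vertices of any clique must share a bag in every tree decomposition; so some bag has ≥ 4 vertices and tw(G) ≥ 3. Combining the bounds, tw(G) = 3.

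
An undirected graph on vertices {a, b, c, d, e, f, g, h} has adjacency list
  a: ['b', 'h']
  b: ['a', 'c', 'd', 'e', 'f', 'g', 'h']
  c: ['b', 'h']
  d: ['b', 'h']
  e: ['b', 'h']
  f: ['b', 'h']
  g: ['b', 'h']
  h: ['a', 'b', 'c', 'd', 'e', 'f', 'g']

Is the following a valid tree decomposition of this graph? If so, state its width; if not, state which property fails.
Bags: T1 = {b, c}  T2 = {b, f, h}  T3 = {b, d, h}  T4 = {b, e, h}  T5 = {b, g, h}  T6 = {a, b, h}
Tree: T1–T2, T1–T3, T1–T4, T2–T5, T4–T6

A tree decomposition must satisfy three properties: every vertex lies in some bag; for every edge, both endpoints lie together in some bag; and for every vertex, the bags containing it form a connected subtree. Here edge (h,c) lies in no bag, so the decomposition is invalid.

No — edge (h,c) lies in no bag.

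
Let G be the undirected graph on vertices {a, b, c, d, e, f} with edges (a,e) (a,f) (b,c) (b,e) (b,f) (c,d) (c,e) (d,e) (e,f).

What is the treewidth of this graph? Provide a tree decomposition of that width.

The largest bag has 3 vertices, giving width 2; this decomposition certifies tw(G) ≤ 2. Conversely, {c, d, e} is a clique of size 3, and the vertices of any clique must share a bag in every tree decomposition; so some bag has ≥ 3 vertices and tw(G) ≥ 2. Therefore the treewidth is 2.

Treewidth 2.
One optimal decomposition is:
Bags: B1 = {a, e, f}  B2 = {b, e, f}  B3 = {b, c, e}  B4 = {c, d, e}
Tree: B1–B2, B2–B3, B3–B4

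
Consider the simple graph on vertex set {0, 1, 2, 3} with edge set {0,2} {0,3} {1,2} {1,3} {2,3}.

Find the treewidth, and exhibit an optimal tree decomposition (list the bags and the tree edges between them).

Treewidth 2.
Bags: B1 = {1, 2, 3}  B2 = {0, 2, 3}
Tree: B1–B2

The largest bag has 3 vertices, giving width 2; this decomposition certifies tw(G) ≤ 2. For the lower bound, the 3 vertices {0, 2, 3} are pairwise adjacent, and any tree decomposition puts a clique entirely inside one bag — forcing width ≥ 2. Hence tw(G) = 2 exactly.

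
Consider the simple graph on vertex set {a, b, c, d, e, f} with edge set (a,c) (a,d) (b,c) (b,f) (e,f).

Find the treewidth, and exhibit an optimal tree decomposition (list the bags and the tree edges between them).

Treewidth 1.
Bags: B1 = {e, f}  B2 = {b, f}  B3 = {b, c}  B4 = {a, c}  B5 = {a, d}
Tree: B1–B2, B2–B3, B3–B4, B4–B5

The largest bag has 2 vertices, giving width 1; this decomposition certifies tw(G) ≤ 1. Since G has at least one edge (e.g. e–f), it is not an edgeless graph, so tw(G) ≥ 1. Hence tw(G) = 1 exactly.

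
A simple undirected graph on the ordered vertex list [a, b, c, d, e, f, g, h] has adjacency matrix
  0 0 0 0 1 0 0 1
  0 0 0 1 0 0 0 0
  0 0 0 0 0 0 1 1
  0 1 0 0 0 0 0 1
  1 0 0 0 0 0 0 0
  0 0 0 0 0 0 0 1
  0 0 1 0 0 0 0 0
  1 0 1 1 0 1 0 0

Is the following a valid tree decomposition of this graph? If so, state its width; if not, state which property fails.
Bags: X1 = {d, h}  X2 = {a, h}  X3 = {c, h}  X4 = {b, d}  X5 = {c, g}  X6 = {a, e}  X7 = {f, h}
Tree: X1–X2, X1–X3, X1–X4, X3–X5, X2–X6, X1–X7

Checking the three conditions: (i) the bags cover all of {a, b, c, d, e, f, g, h}; (ii) for each edge, some bag contains both endpoints; (iii) the bags containing any fixed vertex form a subtree. All hold, so the decomposition is valid with width 2 − 1 = 1.

Yes; width 1.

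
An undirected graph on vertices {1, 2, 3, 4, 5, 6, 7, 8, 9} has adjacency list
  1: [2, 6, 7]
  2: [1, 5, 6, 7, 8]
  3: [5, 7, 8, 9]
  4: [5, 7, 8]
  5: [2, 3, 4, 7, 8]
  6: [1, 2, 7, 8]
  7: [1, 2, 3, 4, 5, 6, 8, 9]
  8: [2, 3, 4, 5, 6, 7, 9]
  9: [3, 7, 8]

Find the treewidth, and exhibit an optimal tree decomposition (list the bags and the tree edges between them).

Treewidth 3.
One optimal decomposition is:
Bags: B1 = {4, 5, 7, 8}  B2 = {3, 5, 7, 8}  B3 = {2, 5, 7, 8}  B4 = {3, 7, 8, 9}  B5 = {2, 6, 7, 8}  B6 = {1, 2, 6, 7}
Tree: B1–B2, B1–B3, B2–B4, B3–B5, B5–B6

Each bag holds 4 vertices, so the decomposition has width 3, which upper-bounds the treewidth. For the lower bound, the 4 vertices {3, 7, 8, 9} are pairwise adjacent, and any tree decomposition puts a clique entirely inside one bag — forcing width ≥ 3. Hence tw(G) = 3 exactly.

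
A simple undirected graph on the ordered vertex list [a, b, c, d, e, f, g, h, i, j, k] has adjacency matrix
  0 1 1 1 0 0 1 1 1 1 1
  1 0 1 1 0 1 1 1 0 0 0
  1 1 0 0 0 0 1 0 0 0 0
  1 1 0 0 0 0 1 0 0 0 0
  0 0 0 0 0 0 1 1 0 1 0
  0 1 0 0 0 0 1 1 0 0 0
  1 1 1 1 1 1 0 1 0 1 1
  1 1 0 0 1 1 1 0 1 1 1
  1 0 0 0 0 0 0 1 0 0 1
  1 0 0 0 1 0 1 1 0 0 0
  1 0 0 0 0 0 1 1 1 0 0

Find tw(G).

A width-3 tree decomposition is:
Bags: B1 = {a, b, g, h}  B2 = {a, g, h, k}  B3 = {a, g, h, j}  B4 = {a, b, d, g}  B5 = {e, g, h, j}  B6 = {b, f, g, h}  B7 = {a, b, c, g}  B8 = {a, h, i, k}
Tree: B1–B2, B2–B3, B1–B4, B3–B5, B1–B6, B4–B7, B2–B8
The largest bag has 4 vertices, giving width 3; this decomposition certifies tw(G) ≤ 3. Conversely, {a, b, d, g} is a clique of size 4, and the vertices of any clique must share a bag in every tree decomposition; so some bag has ≥ 4 vertices and tw(G) ≥ 3. Combining the bounds, tw(G) = 3.

3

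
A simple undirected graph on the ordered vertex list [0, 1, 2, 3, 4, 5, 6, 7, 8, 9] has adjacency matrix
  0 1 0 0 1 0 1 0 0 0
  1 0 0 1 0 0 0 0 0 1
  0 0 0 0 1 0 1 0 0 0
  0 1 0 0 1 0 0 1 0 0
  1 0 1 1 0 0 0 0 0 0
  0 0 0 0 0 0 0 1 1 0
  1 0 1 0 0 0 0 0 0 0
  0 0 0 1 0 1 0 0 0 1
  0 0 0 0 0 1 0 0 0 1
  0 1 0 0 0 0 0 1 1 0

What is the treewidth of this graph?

A width-2 tree decomposition is:
Bags: B1 = {0, 2, 6}  B2 = {0, 2, 4}  B3 = {0, 1, 4}  B4 = {1, 3, 4}  B5 = {1, 3, 9}  B6 = {3, 7, 9}  B7 = {7, 8, 9}  B8 = {5, 7, 8}
Tree: B1–B2, B2–B3, B3–B4, B4–B5, B5–B6, B6–B7, B7–B8
The largest bag has 3 vertices, giving width 2; this decomposition certifies tw(G) ≤ 2. For the lower bound, G contains the cycle 6–2–4–0–6, so G is not a forest; only forests have treewidth ≤ 1, hence tw(G) ≥ 2. Therefore the treewidth is 2.

2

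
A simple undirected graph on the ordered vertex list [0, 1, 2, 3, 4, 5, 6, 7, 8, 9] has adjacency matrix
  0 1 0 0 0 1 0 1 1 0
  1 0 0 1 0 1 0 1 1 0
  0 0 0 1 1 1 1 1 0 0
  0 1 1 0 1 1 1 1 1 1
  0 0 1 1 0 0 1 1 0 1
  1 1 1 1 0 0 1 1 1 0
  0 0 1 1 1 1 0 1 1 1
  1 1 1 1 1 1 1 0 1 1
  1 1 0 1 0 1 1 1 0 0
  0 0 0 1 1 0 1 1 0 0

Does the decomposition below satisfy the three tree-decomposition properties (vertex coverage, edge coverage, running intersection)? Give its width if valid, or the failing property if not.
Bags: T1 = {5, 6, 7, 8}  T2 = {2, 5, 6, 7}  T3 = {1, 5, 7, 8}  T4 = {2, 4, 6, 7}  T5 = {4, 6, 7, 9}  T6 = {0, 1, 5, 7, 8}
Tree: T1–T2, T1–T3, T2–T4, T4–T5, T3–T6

A tree decomposition must satisfy three properties: every vertex lies in some bag; for every edge, both endpoints lie together in some bag; and for every vertex, the bags containing it form a connected subtree. Here vertex 3 appears in no bag, so the decomposition is invalid.

No — vertex 3 appears in no bag.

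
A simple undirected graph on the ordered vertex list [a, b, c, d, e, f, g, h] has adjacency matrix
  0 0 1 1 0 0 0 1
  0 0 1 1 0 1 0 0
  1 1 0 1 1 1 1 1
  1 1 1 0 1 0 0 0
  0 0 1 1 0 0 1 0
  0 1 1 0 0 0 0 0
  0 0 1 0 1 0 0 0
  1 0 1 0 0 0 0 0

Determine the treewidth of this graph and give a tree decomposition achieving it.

Treewidth 2.
One such decomposition:
Bags: B1 = {a, c, d}  B2 = {c, d, e}  B3 = {a, c, h}  B4 = {c, e, g}  B5 = {b, c, d}  B6 = {b, c, f}
Tree: B1–B2, B1–B3, B2–B4, B1–B5, B5–B6

The largest bag has 3 vertices, giving width 2; this decomposition certifies tw(G) ≤ 2. For the lower bound, the 3 vertices {c, d, e} are pairwise adjacent, and any tree decomposition puts a clique entirely inside one bag — forcing width ≥ 2. Therefore the treewidth is 2.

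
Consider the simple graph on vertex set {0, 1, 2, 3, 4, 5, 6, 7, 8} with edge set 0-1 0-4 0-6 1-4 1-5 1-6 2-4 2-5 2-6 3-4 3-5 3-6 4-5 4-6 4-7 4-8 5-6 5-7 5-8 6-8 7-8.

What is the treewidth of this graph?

A width-3 tree decomposition is:
Bags: B1 = {4, 5, 6, 8}  B2 = {1, 4, 5, 6}  B3 = {0, 1, 4, 6}  B4 = {4, 5, 7, 8}  B5 = {3, 4, 5, 6}  B6 = {2, 4, 5, 6}
Tree: B1–B2, B2–B3, B1–B4, B1–B5, B1–B6
The largest bag has 4 vertices, giving width 3; this decomposition certifies tw(G) ≤ 3. For the lower bound, the 4 vertices {0, 1, 4, 6} are pairwise adjacent, and any tree decomposition puts a clique entirely inside one bag — forcing width ≥ 3. Hence tw(G) = 3 exactly.

3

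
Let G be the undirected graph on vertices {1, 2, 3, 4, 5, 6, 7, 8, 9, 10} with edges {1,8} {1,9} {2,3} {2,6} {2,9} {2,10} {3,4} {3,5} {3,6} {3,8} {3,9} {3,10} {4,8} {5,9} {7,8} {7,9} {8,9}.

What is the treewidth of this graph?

2

A width-2 tree decomposition is:
Bags: B1 = {3, 8, 9}  B2 = {2, 3, 9}  B3 = {3, 5, 9}  B4 = {2, 3, 10}  B5 = {1, 8, 9}  B6 = {3, 4, 8}  B7 = {7, 8, 9}  B8 = {2, 3, 6}
Tree: B1–B2, B2–B3, B2–B4, B1–B5, B1–B6, B1–B7, B4–B8
Each bag holds 3 vertices, so the decomposition has width 2, which upper-bounds the treewidth. Conversely, {1, 8, 9} is a clique of size 3, and the vertices of any clique must share a bag in every tree decomposition; so some bag has ≥ 3 vertices and tw(G) ≥ 2. The upper and lower bounds meet at 2, so that is the treewidth.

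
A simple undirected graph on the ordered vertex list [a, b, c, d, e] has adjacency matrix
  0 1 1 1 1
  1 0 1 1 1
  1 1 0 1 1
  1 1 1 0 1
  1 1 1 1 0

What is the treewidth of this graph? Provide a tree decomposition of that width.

Treewidth 4.
Bags: B1 = {a, b, c, d, e}
Tree: (single bag)

A single bag containing all 5 vertices is trivially a valid decomposition of width 4. On the other hand G contains the 5-clique {a, b, c, d, e}. A clique must lie in a single bag of any decomposition, so no decomposition can have width below 4. The upper and lower bounds meet at 4, so that is the treewidth.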